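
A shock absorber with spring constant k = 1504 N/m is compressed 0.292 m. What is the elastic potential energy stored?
PE = ½kx² = ½(1504)(0.292)² = 64.12 J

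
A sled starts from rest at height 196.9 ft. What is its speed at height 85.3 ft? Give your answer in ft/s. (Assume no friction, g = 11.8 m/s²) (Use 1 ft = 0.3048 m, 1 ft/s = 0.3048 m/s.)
Convert to SI: h₁−h₂ = 34.0157 m
mgh₁ = mgh₂ + ½mv² ⇒ v = √(2g(h₁−h₂)) = √(2·11.8·34.0157) = 28.3332 m/s = 92.96 ft/s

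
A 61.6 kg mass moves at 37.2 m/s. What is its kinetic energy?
KE = ½mv² = ½(61.6)(37.2)² = 42620 J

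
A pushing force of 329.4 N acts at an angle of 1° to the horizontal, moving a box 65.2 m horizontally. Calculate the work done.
W = F·d·cosθ = (329.4)(65.2)cos(1°) = 21470 J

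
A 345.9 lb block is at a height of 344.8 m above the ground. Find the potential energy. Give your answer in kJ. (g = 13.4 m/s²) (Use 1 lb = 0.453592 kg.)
Convert to SI: m = 156.897 kg, h = 344.8 m
PE = mgh = (156.897)(13.4)(344.8) = 724917 J = 724.9 kJ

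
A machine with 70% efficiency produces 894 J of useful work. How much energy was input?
W_in = W_out/η = 894/0.7 = 1277 J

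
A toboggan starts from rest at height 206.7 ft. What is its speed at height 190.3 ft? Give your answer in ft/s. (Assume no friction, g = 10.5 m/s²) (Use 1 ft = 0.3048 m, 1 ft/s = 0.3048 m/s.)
Convert to SI: h₁−h₂ = 4.99872 m
mgh₁ = mgh₂ + ½mv² ⇒ v = √(2g(h₁−h₂)) = √(2·10.5·4.99872) = 10.2456 m/s = 33.61 ft/s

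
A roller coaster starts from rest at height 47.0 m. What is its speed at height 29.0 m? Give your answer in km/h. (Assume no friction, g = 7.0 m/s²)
mgh₁ = mgh₂ + ½mv² ⇒ v = √(2g(h₁−h₂)) = √(2·7.0·18.0) = 15.8745 m/s = 57.15 km/h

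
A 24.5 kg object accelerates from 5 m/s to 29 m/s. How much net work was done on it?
W = ΔKE = ½m(v₂² − v₁²) = ½(24.5)(29² − 5²) = 9996.0 J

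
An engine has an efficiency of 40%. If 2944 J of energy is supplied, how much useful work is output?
W_out = η·W_in = 0.4·2944 = 1177.6 J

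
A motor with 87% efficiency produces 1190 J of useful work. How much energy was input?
W_in = W_out/η = 1190/0.87 = 1368 J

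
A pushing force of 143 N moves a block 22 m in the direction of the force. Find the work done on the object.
W = F·d = (143)(22) = 3146 J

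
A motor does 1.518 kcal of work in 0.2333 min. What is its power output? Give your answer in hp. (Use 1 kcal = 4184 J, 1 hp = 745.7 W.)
Convert to SI: W = 6351.31 J, t = 13.998 s
P = W/t = 6351.31/13.998 = 453.73 W = 0.6085 hp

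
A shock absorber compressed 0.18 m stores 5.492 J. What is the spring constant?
k = 2·PE/x² = 2·5.492/(0.18)² = 339.0 N/m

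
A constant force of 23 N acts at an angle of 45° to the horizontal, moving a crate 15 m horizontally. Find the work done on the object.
W = F·d·cosθ = (23)(15)cos(45°) = 244.0 J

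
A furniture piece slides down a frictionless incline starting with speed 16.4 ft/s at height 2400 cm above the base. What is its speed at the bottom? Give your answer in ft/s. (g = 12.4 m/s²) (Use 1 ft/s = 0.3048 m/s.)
Convert to SI: v₀ = 4.99872 m/s, h = 24.0 m
½mv₀² + mgh = ½mv² ⇒ v = √(v₀² + 2gh) = √(4.99872² + 2·12.4·24.0) = 24.9036 m/s = 81.7 ft/s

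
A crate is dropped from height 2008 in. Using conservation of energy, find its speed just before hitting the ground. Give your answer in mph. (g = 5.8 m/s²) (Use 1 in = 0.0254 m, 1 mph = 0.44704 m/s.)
Convert to SI: h = 51.0032 m
mgh = ½mv² ⇒ v = √(2gh) = √(2·5.8·51.0032) = 24.3236 m/s = 54.41 mph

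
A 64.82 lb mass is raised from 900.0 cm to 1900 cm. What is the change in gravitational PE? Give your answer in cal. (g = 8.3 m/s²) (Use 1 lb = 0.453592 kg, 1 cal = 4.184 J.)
Convert to SI: m = 29.4018 kg, Δh = 10.0 m
ΔPE = mgΔh = (29.4018)(8.3)(10.0) = 2440.35 J = 583.3 cal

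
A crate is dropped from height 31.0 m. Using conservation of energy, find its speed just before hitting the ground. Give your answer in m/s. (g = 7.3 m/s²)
mgh = ½mv² ⇒ v = √(2gh) = √(2·7.3·31.0) = 21.27 m/s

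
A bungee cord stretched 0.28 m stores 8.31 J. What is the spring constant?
k = 2·PE/x² = 2·8.31/(0.28)² = 212.0 N/m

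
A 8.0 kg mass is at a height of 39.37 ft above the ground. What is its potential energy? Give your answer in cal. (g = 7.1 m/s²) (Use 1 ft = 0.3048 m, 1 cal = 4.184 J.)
Convert to SI: m = 8.0 kg, h = 12.0 m
PE = mgh = (8.0)(7.1)(12.0) = 681.599 J = 162.9 cal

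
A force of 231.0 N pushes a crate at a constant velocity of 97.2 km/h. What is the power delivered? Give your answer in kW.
Convert to SI: F = 231.0 N, v = 27.0 m/s
P = Fv = (231.0)(27.0) = 6237.0 W = 6.237 kW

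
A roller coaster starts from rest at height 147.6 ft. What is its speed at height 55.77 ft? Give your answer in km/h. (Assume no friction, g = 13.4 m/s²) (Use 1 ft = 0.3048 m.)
Convert to SI: h₁−h₂ = 27.9898 m
mgh₁ = mgh₂ + ½mv² ⇒ v = √(2g(h₁−h₂)) = √(2·13.4·27.9898) = 27.3884 m/s = 98.6 km/h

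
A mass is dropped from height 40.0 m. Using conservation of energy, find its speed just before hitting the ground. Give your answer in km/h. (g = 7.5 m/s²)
mgh = ½mv² ⇒ v = √(2gh) = √(2·7.5·40.0) = 24.4949 m/s = 88.18 km/h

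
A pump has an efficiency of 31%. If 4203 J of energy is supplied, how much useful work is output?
W_out = η·W_in = 0.31·4203 = 1302.93 J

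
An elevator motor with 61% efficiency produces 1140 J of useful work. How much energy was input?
W_in = W_out/η = 1140/0.61 = 1869 J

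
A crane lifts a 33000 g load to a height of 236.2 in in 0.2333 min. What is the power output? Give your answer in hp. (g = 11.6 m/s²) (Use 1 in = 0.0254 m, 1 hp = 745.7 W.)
Convert to SI: m = 33.0 kg, h = 5.99948 m, t = 13.998 s
P = mgh/t = (33.0)(11.6)(5.99948)/13.998 = 164.066 W = 0.22 hp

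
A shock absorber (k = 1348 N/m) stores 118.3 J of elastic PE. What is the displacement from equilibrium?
x = √(2·PE/k) = √(2·118.3/1348) = 0.419 m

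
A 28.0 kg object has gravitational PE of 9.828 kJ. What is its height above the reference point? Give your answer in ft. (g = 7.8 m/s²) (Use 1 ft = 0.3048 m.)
Convert to SI: m = 28.0 kg, PE = 9828.0 J
h = PE/(mg) = 9828.0/(28.0·7.8) = 45.0 m = 147.6 ft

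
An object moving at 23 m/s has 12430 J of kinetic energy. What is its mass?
m = 2·KE/v² = 2·12430/(23)² = 46.99 kg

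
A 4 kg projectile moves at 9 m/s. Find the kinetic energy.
KE = ½mv² = ½(4)(9)² = 162.0 J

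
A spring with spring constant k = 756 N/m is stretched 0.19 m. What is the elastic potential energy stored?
PE = ½kx² = ½(756)(0.19)² = 13.65 J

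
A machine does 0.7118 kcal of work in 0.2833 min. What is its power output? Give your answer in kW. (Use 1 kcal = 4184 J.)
Convert to SI: W = 2978.17 J, t = 16.998 s
P = W/t = 2978.17/16.998 = 175.207 W = 0.1752 kW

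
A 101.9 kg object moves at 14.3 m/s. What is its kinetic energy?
KE = ½mv² = ½(101.9)(14.3)² = 10420 J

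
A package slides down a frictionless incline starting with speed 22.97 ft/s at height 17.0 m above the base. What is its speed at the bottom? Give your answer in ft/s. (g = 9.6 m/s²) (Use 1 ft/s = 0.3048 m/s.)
Convert to SI: v₀ = 7.00126 m/s, h = 17.0 m
½mv₀² + mgh = ½mv² ⇒ v = √(v₀² + 2gh) = √(7.00126² + 2·9.6·17.0) = 19.3757 m/s = 63.57 ft/s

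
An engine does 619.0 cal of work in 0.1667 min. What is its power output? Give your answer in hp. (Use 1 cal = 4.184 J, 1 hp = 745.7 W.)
Convert to SI: W = 2589.9 J, t = 10.002 s
P = W/t = 2589.9/10.002 = 258.938 W = 0.3472 hp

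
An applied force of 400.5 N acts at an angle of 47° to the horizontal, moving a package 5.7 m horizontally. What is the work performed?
W = F·d·cosθ = (400.5)(5.7)cos(47°) = 1557 J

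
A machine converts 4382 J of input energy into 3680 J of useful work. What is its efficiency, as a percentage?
η = W_out/W_in = 3680/4382 = 83.98%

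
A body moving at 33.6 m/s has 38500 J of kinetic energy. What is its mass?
m = 2·KE/v² = 2·38500/(33.6)² = 68.2 kg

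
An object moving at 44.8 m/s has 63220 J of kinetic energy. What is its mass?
m = 2·KE/v² = 2·63220/(44.8)² = 63.0 kg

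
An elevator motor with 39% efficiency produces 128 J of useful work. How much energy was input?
W_in = W_out/η = 128/0.39 = 328.2 J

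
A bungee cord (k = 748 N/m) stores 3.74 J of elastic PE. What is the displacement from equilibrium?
x = √(2·PE/k) = √(2·3.74/748) = 0.1 m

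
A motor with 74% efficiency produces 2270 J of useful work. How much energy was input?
W_in = W_out/η = 2270/0.74 = 3068 J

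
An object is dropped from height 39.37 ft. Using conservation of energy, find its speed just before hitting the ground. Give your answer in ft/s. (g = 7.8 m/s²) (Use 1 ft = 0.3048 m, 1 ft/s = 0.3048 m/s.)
Convert to SI: h = 12.0 m
mgh = ½mv² ⇒ v = √(2gh) = √(2·7.8·12.0) = 13.6821 m/s = 44.89 ft/s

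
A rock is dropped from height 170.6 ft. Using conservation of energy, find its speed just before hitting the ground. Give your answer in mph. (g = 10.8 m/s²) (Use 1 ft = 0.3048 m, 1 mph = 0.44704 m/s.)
Convert to SI: h = 51.9989 m
mgh = ½mv² ⇒ v = √(2gh) = √(2·10.8·51.9989) = 33.5138 m/s = 74.97 mph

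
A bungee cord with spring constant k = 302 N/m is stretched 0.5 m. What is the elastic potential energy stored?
PE = ½kx² = ½(302)(0.5)² = 37.75 J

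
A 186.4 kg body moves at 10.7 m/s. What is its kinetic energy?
KE = ½mv² = ½(186.4)(10.7)² = 10670 J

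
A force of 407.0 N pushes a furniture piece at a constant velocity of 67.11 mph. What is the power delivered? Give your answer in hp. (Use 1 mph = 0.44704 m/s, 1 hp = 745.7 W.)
Convert to SI: F = 407.0 N, v = 30.0009 m/s
P = Fv = (407.0)(30.0009) = 12210.3 W = 16.37 hp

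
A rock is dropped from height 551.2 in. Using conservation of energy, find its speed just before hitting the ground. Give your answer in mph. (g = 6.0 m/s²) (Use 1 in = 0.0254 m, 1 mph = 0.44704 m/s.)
Convert to SI: h = 14.0005 m
mgh = ½mv² ⇒ v = √(2gh) = √(2·6.0·14.0005) = 12.9617 m/s = 28.99 mph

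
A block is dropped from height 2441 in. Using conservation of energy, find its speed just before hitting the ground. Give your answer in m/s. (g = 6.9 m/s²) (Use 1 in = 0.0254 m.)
Convert to SI: h = 62.0014 m
mgh = ½mv² ⇒ v = √(2gh) = √(2·6.9·62.0014) = 29.25 m/s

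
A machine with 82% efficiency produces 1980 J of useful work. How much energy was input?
W_in = W_out/η = 1980/0.82 = 2415 J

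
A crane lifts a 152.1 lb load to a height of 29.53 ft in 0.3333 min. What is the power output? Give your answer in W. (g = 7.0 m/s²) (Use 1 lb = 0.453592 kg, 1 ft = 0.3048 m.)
Convert to SI: m = 68.9913 kg, h = 9.00074 m, t = 19.998 s
P = mgh/t = (68.9913)(7.0)(9.00074)/19.998 = 217.4 W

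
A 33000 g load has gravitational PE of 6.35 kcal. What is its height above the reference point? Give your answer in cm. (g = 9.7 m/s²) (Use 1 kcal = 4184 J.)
Convert to SI: m = 33.0 kg, PE = 26568.4 J
h = PE/(mg) = 26568.4/(33.0·9.7) = 83.0003 m = 8300 cm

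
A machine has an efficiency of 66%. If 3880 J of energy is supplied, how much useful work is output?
W_out = η·W_in = 0.66·3880 = 2560.8 J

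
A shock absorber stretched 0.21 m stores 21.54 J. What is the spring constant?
k = 2·PE/x² = 2·21.54/(0.21)² = 976.9 N/m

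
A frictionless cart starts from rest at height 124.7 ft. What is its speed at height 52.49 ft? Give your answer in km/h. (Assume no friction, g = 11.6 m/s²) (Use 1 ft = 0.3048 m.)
Convert to SI: h₁−h₂ = 22.0096 m
mgh₁ = mgh₂ + ½mv² ⇒ v = √(2g(h₁−h₂)) = √(2·11.6·22.0096) = 22.597 m/s = 81.35 km/h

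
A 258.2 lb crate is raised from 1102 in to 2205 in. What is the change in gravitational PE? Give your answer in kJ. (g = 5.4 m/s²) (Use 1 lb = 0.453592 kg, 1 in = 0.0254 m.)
Convert to SI: m = 117.117 kg, Δh = 28.0162 m
ΔPE = mgΔh = (117.117)(5.4)(28.0162) = 17718.4 J = 17.72 kJ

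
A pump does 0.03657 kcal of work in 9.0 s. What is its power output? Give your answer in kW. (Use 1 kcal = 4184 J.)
Convert to SI: W = 153.009 J, t = 9.0 s
P = W/t = 153.009/9.0 = 17.001 W = 0.017 kW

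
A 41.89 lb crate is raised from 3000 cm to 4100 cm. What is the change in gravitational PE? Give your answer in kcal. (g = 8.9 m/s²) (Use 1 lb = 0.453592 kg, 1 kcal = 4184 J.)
Convert to SI: m = 19.001 kg, Δh = 11.0 m
ΔPE = mgΔh = (19.001)(8.9)(11.0) = 1860.19 J = 0.4446 kcal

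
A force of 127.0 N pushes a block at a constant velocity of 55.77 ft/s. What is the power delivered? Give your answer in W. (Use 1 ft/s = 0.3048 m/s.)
Convert to SI: F = 127.0 N, v = 16.9987 m/s
P = Fv = (127.0)(16.9987) = 2159 W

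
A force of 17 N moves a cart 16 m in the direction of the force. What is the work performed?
W = F·d = (17)(16) = 272.0 J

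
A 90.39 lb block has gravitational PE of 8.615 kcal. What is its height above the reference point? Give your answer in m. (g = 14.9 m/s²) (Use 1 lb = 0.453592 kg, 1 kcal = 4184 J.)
Convert to SI: m = 41.0002 kg, PE = 36045.2 J
h = PE/(mg) = 36045.2/(41.0002·14.9) = 59.0 m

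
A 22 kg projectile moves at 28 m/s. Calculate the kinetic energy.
KE = ½mv² = ½(22)(28)² = 8624.0 J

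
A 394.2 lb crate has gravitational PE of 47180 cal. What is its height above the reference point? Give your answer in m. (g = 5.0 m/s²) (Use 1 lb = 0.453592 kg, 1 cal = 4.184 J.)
Convert to SI: m = 178.806 kg, PE = 197401 J
h = PE/(mg) = 197401/(178.806·5.0) = 220.8 m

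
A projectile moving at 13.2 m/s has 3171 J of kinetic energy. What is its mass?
m = 2·KE/v² = 2·3171/(13.2)² = 36.4 kg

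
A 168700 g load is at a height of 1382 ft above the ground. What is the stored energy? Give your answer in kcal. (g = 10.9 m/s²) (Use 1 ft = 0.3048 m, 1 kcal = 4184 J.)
Convert to SI: m = 168.7 kg, h = 421.234 m
PE = mgh = (168.7)(10.9)(421.234) = 774577 J = 185.1 kcal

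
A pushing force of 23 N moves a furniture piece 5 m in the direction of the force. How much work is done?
W = F·d = (23)(5) = 115.0 J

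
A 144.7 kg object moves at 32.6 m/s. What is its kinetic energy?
KE = ½mv² = ½(144.7)(32.6)² = 76890 J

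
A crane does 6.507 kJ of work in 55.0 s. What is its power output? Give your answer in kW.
Convert to SI: W = 6507.0 J, t = 55.0 s
P = W/t = 6507.0/55.0 = 118.309 W = 0.1183 kW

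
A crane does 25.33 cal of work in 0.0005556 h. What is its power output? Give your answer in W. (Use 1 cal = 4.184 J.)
Convert to SI: W = 105.981 J, t = 2.00016 s
P = W/t = 105.981/2.00016 = 52.99 W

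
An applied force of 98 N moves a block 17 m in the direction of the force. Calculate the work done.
W = F·d = (98)(17) = 1666 J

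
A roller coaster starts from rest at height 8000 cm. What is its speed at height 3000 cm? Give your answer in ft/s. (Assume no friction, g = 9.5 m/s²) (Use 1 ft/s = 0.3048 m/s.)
Convert to SI: h₁−h₂ = 50.0 m
mgh₁ = mgh₂ + ½mv² ⇒ v = √(2g(h₁−h₂)) = √(2·9.5·50.0) = 30.8221 m/s = 101.1 ft/s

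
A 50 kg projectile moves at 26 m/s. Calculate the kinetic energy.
KE = ½mv² = ½(50)(26)² = 16900.0 J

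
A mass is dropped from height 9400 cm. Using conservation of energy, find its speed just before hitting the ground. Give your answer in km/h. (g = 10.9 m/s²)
Convert to SI: h = 94.0 m
mgh = ½mv² ⇒ v = √(2gh) = √(2·10.9·94.0) = 45.2681 m/s = 163.0 km/h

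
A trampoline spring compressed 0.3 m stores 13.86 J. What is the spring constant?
k = 2·PE/x² = 2·13.86/(0.3)² = 308.0 N/m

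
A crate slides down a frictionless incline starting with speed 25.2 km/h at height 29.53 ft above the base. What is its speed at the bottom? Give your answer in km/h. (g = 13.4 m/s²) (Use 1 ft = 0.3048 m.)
Convert to SI: v₀ = 7.0 m/s, h = 9.00074 m
½mv₀² + mgh = ½mv² ⇒ v = √(v₀² + 2gh) = √(7.0² + 2·13.4·9.00074) = 17.0358 m/s = 61.33 km/h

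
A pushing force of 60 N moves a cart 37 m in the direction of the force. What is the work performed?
W = F·d = (60)(37) = 2220 J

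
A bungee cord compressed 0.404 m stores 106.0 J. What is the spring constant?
k = 2·PE/x² = 2·106.0/(0.404)² = 1299 N/m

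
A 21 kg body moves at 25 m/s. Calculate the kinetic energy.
KE = ½mv² = ½(21)(25)² = 6562.5 J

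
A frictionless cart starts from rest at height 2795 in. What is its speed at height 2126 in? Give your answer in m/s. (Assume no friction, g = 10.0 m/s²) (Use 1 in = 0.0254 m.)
Convert to SI: h₁−h₂ = 16.9926 m
mgh₁ = mgh₂ + ½mv² ⇒ v = √(2g(h₁−h₂)) = √(2·10.0·16.9926) = 18.44 m/s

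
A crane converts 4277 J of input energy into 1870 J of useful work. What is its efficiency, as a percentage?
η = W_out/W_in = 1870/4277 = 43.72%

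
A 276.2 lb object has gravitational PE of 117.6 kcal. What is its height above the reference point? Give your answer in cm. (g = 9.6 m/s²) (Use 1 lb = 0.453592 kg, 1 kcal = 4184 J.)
Convert to SI: m = 125.282 kg, PE = 492038 J
h = PE/(mg) = 492038/(125.282·9.6) = 409.109 m = 40910 cm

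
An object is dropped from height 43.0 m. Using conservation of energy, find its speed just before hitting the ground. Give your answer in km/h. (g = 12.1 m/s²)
mgh = ½mv² ⇒ v = √(2gh) = √(2·12.1·43.0) = 32.2583 m/s = 116.1 km/h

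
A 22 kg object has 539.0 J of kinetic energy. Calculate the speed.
v = √(2·KE/m) = √(2·539.0/22) = 7.0 m/s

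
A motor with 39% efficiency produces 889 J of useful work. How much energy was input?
W_in = W_out/η = 889/0.39 = 2279 J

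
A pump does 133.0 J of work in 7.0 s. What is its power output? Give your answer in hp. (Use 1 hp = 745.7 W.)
P = W/t = 133.0/7.0 = 19.0 W = 0.02548 hp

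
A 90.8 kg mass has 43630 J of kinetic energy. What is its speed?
v = √(2·KE/m) = √(2·43630/90.8) = 31.0 m/s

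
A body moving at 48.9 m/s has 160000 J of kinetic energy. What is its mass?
m = 2·KE/v² = 2·160000/(48.9)² = 133.8 kg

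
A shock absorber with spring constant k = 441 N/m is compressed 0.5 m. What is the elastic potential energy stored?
PE = ½kx² = ½(441)(0.5)² = 55.13 J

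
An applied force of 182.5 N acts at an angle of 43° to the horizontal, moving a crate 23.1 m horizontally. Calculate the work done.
W = F·d·cosθ = (182.5)(23.1)cos(43°) = 3083 J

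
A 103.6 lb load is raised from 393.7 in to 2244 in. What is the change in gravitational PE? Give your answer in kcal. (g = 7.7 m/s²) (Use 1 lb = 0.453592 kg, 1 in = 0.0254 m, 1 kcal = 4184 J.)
Convert to SI: m = 46.9921 kg, Δh = 46.9976 m
ΔPE = mgΔh = (46.9921)(7.7)(46.9976) = 17005.6 J = 4.064 kcal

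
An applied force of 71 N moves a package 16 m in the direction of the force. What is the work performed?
W = F·d = (71)(16) = 1136 J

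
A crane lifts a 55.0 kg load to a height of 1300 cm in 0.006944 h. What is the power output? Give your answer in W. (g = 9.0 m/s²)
Convert to SI: m = 55.0 kg, h = 13.0 m, t = 24.9984 s
P = mgh/t = (55.0)(9.0)(13.0)/24.9984 = 257.4 W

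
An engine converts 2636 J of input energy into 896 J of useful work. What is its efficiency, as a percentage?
η = W_out/W_in = 896/2636 = 33.99%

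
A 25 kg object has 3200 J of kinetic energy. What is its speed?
v = √(2·KE/m) = √(2·3200/25) = 16.0 m/s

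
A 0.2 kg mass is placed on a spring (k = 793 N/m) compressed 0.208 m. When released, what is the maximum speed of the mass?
½kx² = ½mv² ⇒ v = x√(k/m) = (0.208)√(793/0.2) = 13.1 m/s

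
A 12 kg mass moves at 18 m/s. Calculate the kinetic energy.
KE = ½mv² = ½(12)(18)² = 1944.0 J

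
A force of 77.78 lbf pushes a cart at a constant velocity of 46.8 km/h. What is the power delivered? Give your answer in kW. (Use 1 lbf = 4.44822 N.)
Convert to SI: F = 345.983 N, v = 13.0 m/s
P = Fv = (345.983)(13.0) = 4497.77 W = 4.498 kW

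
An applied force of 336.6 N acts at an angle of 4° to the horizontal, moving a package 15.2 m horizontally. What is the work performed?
W = F·d·cosθ = (336.6)(15.2)cos(4°) = 5104 J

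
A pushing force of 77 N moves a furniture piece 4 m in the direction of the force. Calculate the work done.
W = F·d = (77)(4) = 308.0 J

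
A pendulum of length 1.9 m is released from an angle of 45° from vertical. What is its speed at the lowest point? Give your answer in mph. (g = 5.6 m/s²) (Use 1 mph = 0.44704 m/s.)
h = L(1 − cosθ) = 1.9(1 − cos45°) = 0.556497 m
v = √(2gh) = √(2·5.6·0.556497) = 2.49655 m/s = 5.585 mph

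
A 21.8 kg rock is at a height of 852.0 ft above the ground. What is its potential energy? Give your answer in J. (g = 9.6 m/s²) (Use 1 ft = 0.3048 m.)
Convert to SI: m = 21.8 kg, h = 259.69 m
PE = mgh = (21.8)(9.6)(259.69) = 54350 J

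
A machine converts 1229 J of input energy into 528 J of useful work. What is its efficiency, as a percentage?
η = W_out/W_in = 528/1229 = 42.96%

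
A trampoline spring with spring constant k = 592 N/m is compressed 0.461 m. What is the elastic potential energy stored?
PE = ½kx² = ½(592)(0.461)² = 62.91 J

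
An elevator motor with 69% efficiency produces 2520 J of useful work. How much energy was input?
W_in = W_out/η = 2520/0.69 = 3652 J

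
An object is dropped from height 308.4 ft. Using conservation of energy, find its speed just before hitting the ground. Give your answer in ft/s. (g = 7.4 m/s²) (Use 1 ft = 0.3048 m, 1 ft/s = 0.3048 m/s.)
Convert to SI: h = 94.0003 m
mgh = ½mv² ⇒ v = √(2gh) = √(2·7.4·94.0003) = 37.2989 m/s = 122.4 ft/s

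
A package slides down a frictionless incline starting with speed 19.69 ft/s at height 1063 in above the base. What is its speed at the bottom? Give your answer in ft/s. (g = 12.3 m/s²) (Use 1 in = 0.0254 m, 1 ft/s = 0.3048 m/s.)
Convert to SI: v₀ = 6.00151 m/s, h = 27.0002 m
½mv₀² + mgh = ½mv² ⇒ v = √(v₀² + 2gh) = √(6.00151² + 2·12.3·27.0002) = 26.4617 m/s = 86.82 ft/s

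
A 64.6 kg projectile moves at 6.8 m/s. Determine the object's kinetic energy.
KE = ½mv² = ½(64.6)(6.8)² = 1494 J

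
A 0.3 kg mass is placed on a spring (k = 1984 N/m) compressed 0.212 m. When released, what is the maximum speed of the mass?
½kx² = ½mv² ⇒ v = x√(k/m) = (0.212)√(1984/0.3) = 17.24 m/s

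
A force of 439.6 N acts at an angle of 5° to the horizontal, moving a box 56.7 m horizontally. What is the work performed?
W = F·d·cosθ = (439.6)(56.7)cos(5°) = 24830 J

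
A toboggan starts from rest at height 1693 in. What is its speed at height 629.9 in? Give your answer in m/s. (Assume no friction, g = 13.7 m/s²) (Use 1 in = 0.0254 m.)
Convert to SI: h₁−h₂ = 27.0027 m
mgh₁ = mgh₂ + ½mv² ⇒ v = √(2g(h₁−h₂)) = √(2·13.7·27.0027) = 27.2 m/s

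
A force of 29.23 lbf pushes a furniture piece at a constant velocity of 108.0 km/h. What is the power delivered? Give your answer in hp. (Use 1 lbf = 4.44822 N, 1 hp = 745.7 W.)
Convert to SI: F = 130.021 N, v = 30.0 m/s
P = Fv = (130.021)(30.0) = 3900.64 W = 5.231 hp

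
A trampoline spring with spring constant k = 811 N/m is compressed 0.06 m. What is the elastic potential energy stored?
PE = ½kx² = ½(811)(0.06)² = 1.46 J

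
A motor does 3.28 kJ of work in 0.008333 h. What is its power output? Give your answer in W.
Convert to SI: W = 3280.0 J, t = 29.9988 s
P = W/t = 3280.0/29.9988 = 109.3 W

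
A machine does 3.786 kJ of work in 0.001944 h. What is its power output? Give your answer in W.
Convert to SI: W = 3786.0 J, t = 6.9984 s
P = W/t = 3786.0/6.9984 = 541.0 W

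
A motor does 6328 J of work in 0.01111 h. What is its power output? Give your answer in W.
Convert to SI: W = 6328.0 J, t = 39.996 s
P = W/t = 6328.0/39.996 = 158.2 W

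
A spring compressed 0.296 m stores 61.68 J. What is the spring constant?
k = 2·PE/x² = 2·61.68/(0.296)² = 1408 N/m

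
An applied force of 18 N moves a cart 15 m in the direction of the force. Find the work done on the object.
W = F·d = (18)(15) = 270.0 J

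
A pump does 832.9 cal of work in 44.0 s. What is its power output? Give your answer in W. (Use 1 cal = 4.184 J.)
Convert to SI: W = 3484.85 J, t = 44.0 s
P = W/t = 3484.85/44.0 = 79.2 W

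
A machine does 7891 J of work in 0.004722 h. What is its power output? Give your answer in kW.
Convert to SI: W = 7891.0 J, t = 16.9992 s
P = W/t = 7891.0/16.9992 = 464.198 W = 0.4642 kW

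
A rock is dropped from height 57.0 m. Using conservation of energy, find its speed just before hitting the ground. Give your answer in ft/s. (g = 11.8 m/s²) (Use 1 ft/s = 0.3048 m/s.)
mgh = ½mv² ⇒ v = √(2gh) = √(2·11.8·57.0) = 36.677 m/s = 120.3 ft/s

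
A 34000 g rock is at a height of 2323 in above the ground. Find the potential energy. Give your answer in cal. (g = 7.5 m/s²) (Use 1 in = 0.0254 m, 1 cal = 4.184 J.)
Convert to SI: m = 34.0 kg, h = 59.0042 m
PE = mgh = (34.0)(7.5)(59.0042) = 15046.1 J = 3596 cal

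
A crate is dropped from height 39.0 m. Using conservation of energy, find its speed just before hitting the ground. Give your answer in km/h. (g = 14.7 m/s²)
mgh = ½mv² ⇒ v = √(2gh) = √(2·14.7·39.0) = 33.8615 m/s = 121.9 km/h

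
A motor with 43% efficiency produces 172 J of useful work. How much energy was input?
W_in = W_out/η = 172/0.43 = 400.0 J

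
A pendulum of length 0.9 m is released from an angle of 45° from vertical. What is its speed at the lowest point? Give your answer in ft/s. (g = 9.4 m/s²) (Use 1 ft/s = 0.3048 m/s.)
h = L(1 − cosθ) = 0.9(1 − cos45°) = 0.263604 m
v = √(2gh) = √(2·9.4·0.263604) = 2.22615 m/s = 7.304 ft/s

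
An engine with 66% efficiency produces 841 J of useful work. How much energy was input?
W_in = W_out/η = 841/0.66 = 1274 J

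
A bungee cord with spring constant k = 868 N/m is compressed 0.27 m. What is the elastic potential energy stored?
PE = ½kx² = ½(868)(0.27)² = 31.64 J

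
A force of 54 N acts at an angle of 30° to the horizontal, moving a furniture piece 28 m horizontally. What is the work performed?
W = F·d·cosθ = (54)(28)cos(30°) = 1309 J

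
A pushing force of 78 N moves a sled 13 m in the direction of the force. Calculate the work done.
W = F·d = (78)(13) = 1014 J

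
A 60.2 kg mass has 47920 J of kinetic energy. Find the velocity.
v = √(2·KE/m) = √(2·47920/60.2) = 39.9 m/s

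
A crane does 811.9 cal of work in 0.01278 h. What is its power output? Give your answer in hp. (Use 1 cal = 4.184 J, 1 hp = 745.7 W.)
Convert to SI: W = 3396.99 J, t = 46.008 s
P = W/t = 3396.99/46.008 = 73.8348 W = 0.09901 hp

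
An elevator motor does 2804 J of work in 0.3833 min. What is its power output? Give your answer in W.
Convert to SI: W = 2804.0 J, t = 22.998 s
P = W/t = 2804.0/22.998 = 121.9 W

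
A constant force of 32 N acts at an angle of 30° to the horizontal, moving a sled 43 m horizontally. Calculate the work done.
W = F·d·cosθ = (32)(43)cos(30°) = 1192 J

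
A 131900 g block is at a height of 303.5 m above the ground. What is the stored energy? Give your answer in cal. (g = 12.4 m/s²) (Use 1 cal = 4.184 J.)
Convert to SI: m = 131.9 kg, h = 303.5 m
PE = mgh = (131.9)(12.4)(303.5) = 496392 J = 118600 cal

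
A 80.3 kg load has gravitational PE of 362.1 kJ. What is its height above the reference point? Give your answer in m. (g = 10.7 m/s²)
Convert to SI: m = 80.3 kg, PE = 362100 J
h = PE/(mg) = 362100/(80.3·10.7) = 421.4 m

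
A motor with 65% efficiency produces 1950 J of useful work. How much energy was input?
W_in = W_out/η = 1950/0.65 = 3000 J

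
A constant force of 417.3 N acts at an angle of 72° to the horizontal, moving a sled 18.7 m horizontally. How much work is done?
W = F·d·cosθ = (417.3)(18.7)cos(72°) = 2411 J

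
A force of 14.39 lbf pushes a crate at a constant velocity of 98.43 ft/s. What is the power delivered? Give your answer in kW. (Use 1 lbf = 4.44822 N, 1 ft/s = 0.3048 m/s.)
Convert to SI: F = 64.0099 N, v = 30.0015 m/s
P = Fv = (64.0099)(30.0015) = 1920.39 W = 1.92 kW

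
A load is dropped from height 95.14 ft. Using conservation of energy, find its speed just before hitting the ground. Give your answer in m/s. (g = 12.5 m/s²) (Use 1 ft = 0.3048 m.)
Convert to SI: h = 28.9987 m
mgh = ½mv² ⇒ v = √(2gh) = √(2·12.5·28.9987) = 26.93 m/s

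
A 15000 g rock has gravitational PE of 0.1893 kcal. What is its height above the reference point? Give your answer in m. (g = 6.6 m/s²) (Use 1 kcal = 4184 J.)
Convert to SI: m = 15.0 kg, PE = 792.031 J
h = PE/(mg) = 792.031/(15.0·6.6) = 8.0 m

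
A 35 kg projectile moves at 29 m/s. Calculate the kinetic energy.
KE = ½mv² = ½(35)(29)² = 14717.5 J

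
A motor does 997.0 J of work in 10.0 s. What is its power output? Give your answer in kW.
P = W/t = 997.0/10.0 = 99.7 W = 0.0997 kW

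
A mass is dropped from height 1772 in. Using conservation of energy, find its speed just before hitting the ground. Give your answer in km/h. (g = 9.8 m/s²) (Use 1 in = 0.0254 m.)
Convert to SI: h = 45.0088 m
mgh = ½mv² ⇒ v = √(2gh) = √(2·9.8·45.0088) = 29.7014 m/s = 106.9 km/h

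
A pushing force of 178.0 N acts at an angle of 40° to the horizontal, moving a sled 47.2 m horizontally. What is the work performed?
W = F·d·cosθ = (178.0)(47.2)cos(40°) = 6436 J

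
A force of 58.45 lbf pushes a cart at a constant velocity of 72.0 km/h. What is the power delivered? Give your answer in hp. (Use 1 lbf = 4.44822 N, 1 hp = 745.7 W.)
Convert to SI: F = 259.998 N, v = 20.0 m/s
P = Fv = (259.998)(20.0) = 5199.97 W = 6.973 hp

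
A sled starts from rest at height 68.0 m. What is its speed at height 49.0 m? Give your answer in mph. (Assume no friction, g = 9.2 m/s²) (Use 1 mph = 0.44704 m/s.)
mgh₁ = mgh₂ + ½mv² ⇒ v = √(2g(h₁−h₂)) = √(2·9.2·19.0) = 18.6976 m/s = 41.83 mph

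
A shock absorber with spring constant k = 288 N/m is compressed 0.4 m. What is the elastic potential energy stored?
PE = ½kx² = ½(288)(0.4)² = 23.04 J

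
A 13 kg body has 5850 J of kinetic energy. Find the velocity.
v = √(2·KE/m) = √(2·5850/13) = 30.0 m/s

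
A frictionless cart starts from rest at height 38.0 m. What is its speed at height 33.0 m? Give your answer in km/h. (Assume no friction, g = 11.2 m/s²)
mgh₁ = mgh₂ + ½mv² ⇒ v = √(2g(h₁−h₂)) = √(2·11.2·5.0) = 10.583 m/s = 38.1 km/h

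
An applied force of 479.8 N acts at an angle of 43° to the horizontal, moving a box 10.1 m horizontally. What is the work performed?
W = F·d·cosθ = (479.8)(10.1)cos(43°) = 3544 J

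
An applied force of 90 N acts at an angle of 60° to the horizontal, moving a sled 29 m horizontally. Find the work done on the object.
W = F·d·cosθ = (90)(29)cos(60°) = 1305 J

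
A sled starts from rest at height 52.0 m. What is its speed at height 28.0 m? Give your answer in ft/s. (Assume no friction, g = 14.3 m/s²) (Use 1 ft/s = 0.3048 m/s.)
mgh₁ = mgh₂ + ½mv² ⇒ v = √(2g(h₁−h₂)) = √(2·14.3·24.0) = 26.1992 m/s = 85.96 ft/s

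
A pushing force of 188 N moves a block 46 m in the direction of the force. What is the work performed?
W = F·d = (188)(46) = 8648 J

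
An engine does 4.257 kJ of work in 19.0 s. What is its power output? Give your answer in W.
Convert to SI: W = 4257.0 J, t = 19.0 s
P = W/t = 4257.0/19.0 = 224.1 W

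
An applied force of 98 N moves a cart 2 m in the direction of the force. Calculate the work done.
W = F·d = (98)(2) = 196.0 J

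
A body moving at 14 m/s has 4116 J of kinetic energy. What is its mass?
m = 2·KE/v² = 2·4116/(14)² = 42.0 kg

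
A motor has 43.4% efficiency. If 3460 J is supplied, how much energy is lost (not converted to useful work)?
W_lost = W_in(1 − η) = 3460·(1 − 0.434) = 1958 J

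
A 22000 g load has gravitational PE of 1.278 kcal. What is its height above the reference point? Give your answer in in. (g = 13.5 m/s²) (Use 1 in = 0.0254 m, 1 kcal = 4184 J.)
Convert to SI: m = 22.0 kg, PE = 5347.15 J
h = PE/(mg) = 5347.15/(22.0·13.5) = 18.0039 m = 708.8 in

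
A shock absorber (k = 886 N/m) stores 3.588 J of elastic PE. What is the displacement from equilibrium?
x = √(2·PE/k) = √(2·3.588/886) = 0.09 m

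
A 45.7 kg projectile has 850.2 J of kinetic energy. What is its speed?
v = √(2·KE/m) = √(2·850.2/45.7) = 6.1 m/s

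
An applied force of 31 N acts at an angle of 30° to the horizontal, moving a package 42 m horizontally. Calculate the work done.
W = F·d·cosθ = (31)(42)cos(30°) = 1128 J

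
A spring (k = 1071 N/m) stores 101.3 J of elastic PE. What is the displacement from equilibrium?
x = √(2·PE/k) = √(2·101.3/1071) = 0.4349 m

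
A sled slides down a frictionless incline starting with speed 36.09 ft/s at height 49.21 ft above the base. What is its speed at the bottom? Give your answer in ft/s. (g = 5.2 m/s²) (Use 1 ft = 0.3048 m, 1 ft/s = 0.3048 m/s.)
Convert to SI: v₀ = 11.0002 m/s, h = 14.9992 m
½mv₀² + mgh = ½mv² ⇒ v = √(v₀² + 2gh) = √(11.0002² + 2·5.2·14.9992) = 16.6432 m/s = 54.6 ft/s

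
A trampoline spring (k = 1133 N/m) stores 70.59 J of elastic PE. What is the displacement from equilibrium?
x = √(2·PE/k) = √(2·70.59/1133) = 0.353 m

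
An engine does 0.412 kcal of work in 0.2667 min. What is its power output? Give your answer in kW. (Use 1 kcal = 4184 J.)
Convert to SI: W = 1723.81 J, t = 16.002 s
P = W/t = 1723.81/16.002 = 107.725 W = 0.1077 kW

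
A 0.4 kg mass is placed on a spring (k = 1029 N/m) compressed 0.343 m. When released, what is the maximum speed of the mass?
½kx² = ½mv² ⇒ v = x√(k/m) = (0.343)√(1029/0.4) = 17.4 m/s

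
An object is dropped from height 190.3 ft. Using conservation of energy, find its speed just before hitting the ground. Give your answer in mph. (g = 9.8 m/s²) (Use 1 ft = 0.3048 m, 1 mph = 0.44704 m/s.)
Convert to SI: h = 58.0034 m
mgh = ½mv² ⇒ v = √(2gh) = √(2·9.8·58.0034) = 33.7175 m/s = 75.42 mph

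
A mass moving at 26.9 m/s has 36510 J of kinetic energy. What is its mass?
m = 2·KE/v² = 2·36510/(26.9)² = 100.9 kg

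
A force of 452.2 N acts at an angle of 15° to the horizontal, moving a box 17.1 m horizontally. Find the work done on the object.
W = F·d·cosθ = (452.2)(17.1)cos(15°) = 7469 J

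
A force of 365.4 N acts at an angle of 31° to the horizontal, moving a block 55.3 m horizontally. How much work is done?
W = F·d·cosθ = (365.4)(55.3)cos(31°) = 17320 J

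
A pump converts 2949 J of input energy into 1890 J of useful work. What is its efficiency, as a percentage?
η = W_out/W_in = 1890/2949 = 64.09%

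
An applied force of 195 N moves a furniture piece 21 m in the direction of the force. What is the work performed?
W = F·d = (195)(21) = 4095 J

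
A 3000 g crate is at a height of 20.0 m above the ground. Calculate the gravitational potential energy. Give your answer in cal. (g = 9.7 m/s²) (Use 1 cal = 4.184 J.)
Convert to SI: m = 3.0 kg, h = 20.0 m
PE = mgh = (3.0)(9.7)(20.0) = 582.0 J = 139.1 cal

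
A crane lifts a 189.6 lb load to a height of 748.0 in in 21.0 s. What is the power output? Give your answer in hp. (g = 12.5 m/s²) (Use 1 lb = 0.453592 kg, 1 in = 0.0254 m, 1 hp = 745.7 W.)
Convert to SI: m = 86.001 kg, h = 18.9992 m, t = 21.0 s
P = mgh/t = (86.001)(12.5)(18.9992)/21.0 = 972.59 W = 1.304 hp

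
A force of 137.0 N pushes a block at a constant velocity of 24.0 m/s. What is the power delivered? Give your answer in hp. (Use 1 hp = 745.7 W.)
P = Fv = (137.0)(24.0) = 3288.0 W = 4.409 hp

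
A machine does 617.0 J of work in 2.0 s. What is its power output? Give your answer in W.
P = W/t = 617.0/2.0 = 308.5 W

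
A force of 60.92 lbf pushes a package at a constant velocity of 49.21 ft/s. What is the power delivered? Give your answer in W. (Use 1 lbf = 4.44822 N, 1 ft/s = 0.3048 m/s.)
Convert to SI: F = 270.986 N, v = 14.9992 m/s
P = Fv = (270.986)(14.9992) = 4065 W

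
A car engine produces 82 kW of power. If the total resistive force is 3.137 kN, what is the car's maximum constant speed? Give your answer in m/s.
Convert to SI: F = 3137.0 N
P = Fv ⇒ v = P/F = 82000 W/3137.0 N = 26.14 m/s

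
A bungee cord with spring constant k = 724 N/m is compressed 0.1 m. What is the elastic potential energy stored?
PE = ½kx² = ½(724)(0.1)² = 3.62 J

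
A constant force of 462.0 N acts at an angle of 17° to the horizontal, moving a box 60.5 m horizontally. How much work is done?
W = F·d·cosθ = (462.0)(60.5)cos(17°) = 26730 J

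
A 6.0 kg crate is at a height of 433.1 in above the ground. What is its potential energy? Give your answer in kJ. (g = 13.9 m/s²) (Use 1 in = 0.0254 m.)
Convert to SI: m = 6.0 kg, h = 11.0007 m
PE = mgh = (6.0)(13.9)(11.0007) = 917.462 J = 0.9175 kJ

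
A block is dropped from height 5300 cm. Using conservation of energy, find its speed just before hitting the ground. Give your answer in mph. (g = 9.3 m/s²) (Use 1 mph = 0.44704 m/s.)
Convert to SI: h = 53.0 m
mgh = ½mv² ⇒ v = √(2gh) = √(2·9.3·53.0) = 31.3975 m/s = 70.23 mph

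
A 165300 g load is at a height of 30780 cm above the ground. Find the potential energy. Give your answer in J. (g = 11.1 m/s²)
Convert to SI: m = 165.3 kg, h = 307.8 m
PE = mgh = (165.3)(11.1)(307.8) = 564800 J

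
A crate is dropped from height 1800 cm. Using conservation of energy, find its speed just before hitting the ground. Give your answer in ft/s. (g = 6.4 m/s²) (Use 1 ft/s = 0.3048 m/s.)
Convert to SI: h = 18.0 m
mgh = ½mv² ⇒ v = √(2gh) = √(2·6.4·18.0) = 15.1789 m/s = 49.8 ft/s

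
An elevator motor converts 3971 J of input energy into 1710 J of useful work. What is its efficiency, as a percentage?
η = W_out/W_in = 1710/3971 = 43.06%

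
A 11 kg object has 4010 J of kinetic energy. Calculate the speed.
v = √(2·KE/m) = √(2·4010/11) = 27.0 m/s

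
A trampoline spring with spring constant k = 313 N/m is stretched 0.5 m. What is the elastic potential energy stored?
PE = ½kx² = ½(313)(0.5)² = 39.13 J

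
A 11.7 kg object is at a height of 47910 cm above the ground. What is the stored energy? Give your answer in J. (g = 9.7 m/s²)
Convert to SI: m = 11.7 kg, h = 479.1 m
PE = mgh = (11.7)(9.7)(479.1) = 54370 J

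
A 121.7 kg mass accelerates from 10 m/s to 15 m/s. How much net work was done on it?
W = ΔKE = ½m(v₂² − v₁²) = ½(121.7)(15² − 10²) = 7606.25 J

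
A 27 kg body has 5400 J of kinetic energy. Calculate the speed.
v = √(2·KE/m) = √(2·5400/27) = 20.0 m/s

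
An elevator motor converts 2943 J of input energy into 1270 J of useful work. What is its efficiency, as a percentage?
η = W_out/W_in = 1270/2943 = 43.15%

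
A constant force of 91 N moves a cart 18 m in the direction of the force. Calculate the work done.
W = F·d = (91)(18) = 1638 J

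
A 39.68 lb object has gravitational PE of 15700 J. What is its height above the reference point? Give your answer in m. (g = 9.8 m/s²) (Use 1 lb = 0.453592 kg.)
Convert to SI: m = 17.9985 kg, PE = 15700.0 J
h = PE/(mg) = 15700.0/(17.9985·9.8) = 89.01 m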